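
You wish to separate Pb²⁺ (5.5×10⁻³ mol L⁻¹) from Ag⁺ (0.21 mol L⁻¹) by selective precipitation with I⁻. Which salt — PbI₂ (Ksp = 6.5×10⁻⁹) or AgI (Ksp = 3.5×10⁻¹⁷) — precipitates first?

A salt starts to precipitate once the ion product Q reaches its Ksp.
For PbI₂: [I⁻] = (Ksp/[Pb²⁺])^(1/2) = 1.1×10⁻³ mol L⁻¹
For AgI: [I⁻] = (Ksp/[Ag⁺]) = 1.7×10⁻¹⁶ mol L⁻¹
AgI requires the lower [I⁻], so it precipitates first.

AgI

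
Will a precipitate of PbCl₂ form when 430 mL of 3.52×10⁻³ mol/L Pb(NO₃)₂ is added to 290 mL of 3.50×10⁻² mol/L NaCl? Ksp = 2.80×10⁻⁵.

Total volume after mixing = 430 + 290 = 720 mL.
[Pb²⁺] = (3.52×10⁻³)(430)/720 = 2.10×10⁻³ mol/L
[Cl⁻] = (3.50×10⁻²)(290)/720 = 1.41×10⁻² mol/L
Q = [Pb²⁺][Cl⁻]^2 = 4.18×10⁻⁷
Q = 4.18×10⁻⁷ < Ksp = 2.80×10⁻⁵, so the solution is unsaturated and no precipitate forms.

No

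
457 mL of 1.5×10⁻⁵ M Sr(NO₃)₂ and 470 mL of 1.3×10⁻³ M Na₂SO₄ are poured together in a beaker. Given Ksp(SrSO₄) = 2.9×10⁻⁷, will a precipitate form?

No

Total volume after mixing = 457 + 470 = 927 mL.
[Sr²⁺] = (1.5×10⁻⁵)(457)/927 = 7.4×10⁻⁶ M
[SO₄²⁻] = (1.3×10⁻³)(470)/927 = 6.6×10⁻⁴ M
Q = [Sr²⁺][SO₄²⁻] = 4.9×10⁻⁹
Since Q (4.9×10⁻⁹) is less than Ksp (2.9×10⁻⁷), no SrSO₄ precipitates.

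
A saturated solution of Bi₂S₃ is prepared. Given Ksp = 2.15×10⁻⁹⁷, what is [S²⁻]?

5.46×10⁻²⁰ M

Bi₂S₃(s) ⇌ 2 Bi³⁺(aq) + 3 S²⁻(aq)
Let s be the molar solubility. Then [Bi³⁺] = 2s and [S²⁻] = 3s.
Ksp = [Bi³⁺]^2[S²⁻]^3 = (2s)^2 · (3s)^3 = 108s^5 = 2.15×10⁻⁹⁷
s = 1.82×10⁻²⁰ mol L⁻¹
[S²⁻] = 3s = 5.46×10⁻²⁰ mol L⁻¹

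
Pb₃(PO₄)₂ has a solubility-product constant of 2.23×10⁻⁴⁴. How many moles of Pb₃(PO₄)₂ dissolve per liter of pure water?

Pb₃(PO₄)₂(s) ⇌ 3 Pb²⁺(aq) + 2 PO₄³⁻(aq)
With molar solubility s: [Pb²⁺] = 3s, [PO₄³⁻] = 2s.
Ksp = [Pb²⁺]^3[PO₄³⁻]^2 = (3s)^3 · (2s)^2 = 108s^5
108s^5 = 2.23×10⁻⁴⁴  ⇒  s^5 = 2.06×10⁻⁴⁶
s = 7.29×10⁻¹⁰ mol/L

7.29×10⁻¹⁰ M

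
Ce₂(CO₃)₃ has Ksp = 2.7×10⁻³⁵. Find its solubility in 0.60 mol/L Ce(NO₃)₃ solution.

1.4×10⁻¹² M

Ce₂(CO₃)₃(s) ⇌ 2 Ce³⁺(aq) + 3 CO₃²⁻(aq)
Ce³⁺ is already present at 0.60 mol/L. If s mol/L of Ce₂(CO₃)₃ dissolves, [CO₃²⁻] = 3s while [Ce³⁺] ≈ 0.60 mol/L.
Ksp = [Ce³⁺]^2[CO₃²⁻]^3 = (0.60)^2(3s)^3
(3s)^3 = 2.7×10⁻³⁵ / (0.60)^2 = 7.5×10⁻³⁵
s = 1.4×10⁻¹² mol/L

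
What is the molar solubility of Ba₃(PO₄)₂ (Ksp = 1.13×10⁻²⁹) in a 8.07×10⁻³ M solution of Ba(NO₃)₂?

2.32×10⁻¹² M

Ba₃(PO₄)₂(s) ⇌ 3 Ba²⁺(aq) + 2 PO₄³⁻(aq)
Ba²⁺ is already present at 8.07×10⁻³ M. If s mol/L of Ba₃(PO₄)₂ dissolves, [PO₄³⁻] = 2s while [Ba²⁺] ≈ 8.07×10⁻³ M.
Ksp = [Ba²⁺]^3[PO₄³⁻]^2 = (8.07×10⁻³)^3(2s)^2
(2s)^2 = 1.13×10⁻²⁹ / (8.07×10⁻³)^3 = 2.15×10⁻²³
s = 2.32×10⁻¹² M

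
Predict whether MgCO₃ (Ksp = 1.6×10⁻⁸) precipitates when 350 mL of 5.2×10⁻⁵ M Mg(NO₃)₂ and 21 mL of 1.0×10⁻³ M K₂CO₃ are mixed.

No

Total volume after mixing = 350 + 21 = 371 mL.
[Mg²⁺] = (5.2×10⁻⁵)(350)/371 = 4.9×10⁻⁵ M
[CO₃²⁻] = (1.0×10⁻³)(21)/371 = 5.7×10⁻⁵ M
Q = [Mg²⁺][CO₃²⁻] = 2.8×10⁻⁹
Q = 2.8×10⁻⁹ < Ksp = 1.6×10⁻⁸, so the solution is unsaturated and no precipitate forms.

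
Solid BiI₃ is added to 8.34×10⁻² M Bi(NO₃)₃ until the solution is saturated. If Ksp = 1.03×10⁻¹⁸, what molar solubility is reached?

7.70×10⁻⁷ M

BiI₃(s) ⇌ Bi³⁺(aq) + 3 I⁻(aq)
With Bi³⁺ already at 8.34×10⁻² M and s small, take [Bi³⁺] ≈ 8.34×10⁻² M and [I⁻] = 3s.
Ksp = [Bi³⁺][I⁻]^3 = (8.34×10⁻²)(3s)^3
(3s)^3 = 1.03×10⁻¹⁸ / (8.34×10⁻²) = 1.24×10⁻¹⁷
s = 7.70×10⁻⁷ M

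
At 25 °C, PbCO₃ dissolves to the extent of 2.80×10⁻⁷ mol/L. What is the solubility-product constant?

Ksp = 7.84×10⁻¹⁴

PbCO₃(s) ⇌ Pb²⁺(aq) + CO₃²⁻(aq)
If s mol/L of PbCO₃ dissolves, [Pb²⁺] = s and [CO₃²⁻] = s.
Ksp = [Pb²⁺][CO₃²⁻] = s · s = s^2
Ksp = (2.80×10⁻⁷)^2 = 7.84×10⁻¹⁴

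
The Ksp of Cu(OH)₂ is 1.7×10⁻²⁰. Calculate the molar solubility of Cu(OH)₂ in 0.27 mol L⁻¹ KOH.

Cu(OH)₂(s) ⇌ Cu²⁺(aq) + 2 OH⁻(aq)
OH⁻ is already present at 0.27 mol L⁻¹. If s mol/L of Cu(OH)₂ dissolves, [Cu²⁺] = s while [OH⁻] ≈ 0.27 mol L⁻¹.
Ksp = [Cu²⁺][OH⁻]^2 = s(0.27)^2
s = 1.7×10⁻²⁰ / (0.27)^2 = 2.3×10⁻¹⁹
s = 2.3×10⁻¹⁹ mol L⁻¹

2.3×10⁻¹⁹ M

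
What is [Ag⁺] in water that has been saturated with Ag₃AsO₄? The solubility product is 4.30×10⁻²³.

Ag₃AsO₄(s) ⇌ 3 Ag⁺(aq) + AsO₄³⁻(aq)
For each mole of Ag₃AsO₄ that dissolves per liter, [Ag⁺] = 3s and [AsO₄³⁻] = s; let s denote this solubility.
Ksp = [Ag⁺]^3[AsO₄³⁻] = (3s)^3 · s = 27s^4 = 4.30×10⁻²³
s = 1.12×10⁻⁶ mol L⁻¹
[Ag⁺] = 3s = 3.37×10⁻⁶ mol L⁻¹

3.37×10⁻⁶ M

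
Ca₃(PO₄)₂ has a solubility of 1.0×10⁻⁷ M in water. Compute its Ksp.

Ksp = 1.1×10⁻³³

Ca₃(PO₄)₂(s) ⇌ 3 Ca²⁺(aq) + 2 PO₄³⁻(aq)
If s mol/L of Ca₃(PO₄)₂ dissolves, [Ca²⁺] = 3s and [PO₄³⁻] = 2s.
Ksp = [Ca²⁺]^3[PO₄³⁻]^2 = (3s)^3 · (2s)^2 = 108s^5
Ksp = 108 × (1.0×10⁻⁷)^5 = 1.1×10⁻³³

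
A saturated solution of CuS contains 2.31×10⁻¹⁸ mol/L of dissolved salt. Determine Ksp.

CuS(s) ⇌ Cu²⁺(aq) + S²⁻(aq)
For each mole of CuS that dissolves per liter, [Cu²⁺] = s and [S²⁻] = s; let s denote this solubility.
Ksp = [Cu²⁺][S²⁻] = s · s = s^2
Ksp = (2.31×10⁻¹⁸)^2 = 5.34×10⁻³⁶

Ksp = 5.34×10⁻³⁶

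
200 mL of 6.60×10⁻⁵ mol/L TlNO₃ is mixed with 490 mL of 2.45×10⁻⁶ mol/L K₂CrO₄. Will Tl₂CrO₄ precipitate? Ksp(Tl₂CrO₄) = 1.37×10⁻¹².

No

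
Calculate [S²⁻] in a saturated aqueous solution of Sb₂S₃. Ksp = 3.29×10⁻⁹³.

3.75×10⁻¹⁹ M

Sb₂S₃(s) ⇌ 2 Sb³⁺(aq) + 3 S²⁻(aq)
With molar solubility s: [Sb³⁺] = 2s, [S²⁻] = 3s.
Ksp = [Sb³⁺]^2[S²⁻]^3 = (2s)^2 · (3s)^3 = 108s^5 = 3.29×10⁻⁹³
s = 1.25×10⁻¹⁹ mol L⁻¹
[S²⁻] = 3s = 3.75×10⁻¹⁹ mol L⁻¹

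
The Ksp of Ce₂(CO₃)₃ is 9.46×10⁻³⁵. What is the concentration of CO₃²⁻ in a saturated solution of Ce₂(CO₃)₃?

1.84×10⁻⁷ M

Ce₂(CO₃)₃(s) ⇌ 2 Ce³⁺(aq) + 3 CO₃²⁻(aq)
For each mole of Ce₂(CO₃)₃ that dissolves per liter, [Ce³⁺] = 2s and [CO₃²⁻] = 3s; let s denote this solubility.
Ksp = [Ce³⁺]^2[CO₃²⁻]^3 = (2s)^2 · (3s)^3 = 108s^5 = 9.46×10⁻³⁵
s = 6.14×10⁻⁸ mol/L
[CO₃²⁻] = 3s = 1.84×10⁻⁷ mol/L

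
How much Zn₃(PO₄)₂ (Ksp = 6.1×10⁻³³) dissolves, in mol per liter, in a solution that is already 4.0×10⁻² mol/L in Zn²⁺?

4.9×10⁻¹⁵ M

Zn₃(PO₄)₂(s) ⇌ 3 Zn²⁺(aq) + 2 PO₄³⁻(aq)
Zn²⁺ is already present at 4.0×10⁻² mol/L. If s mol/L of Zn₃(PO₄)₂ dissolves, [PO₄³⁻] = 2s while [Zn²⁺] ≈ 4.0×10⁻² mol/L.
Ksp = [Zn²⁺]^3[PO₄³⁻]^2 = (4.0×10⁻²)^3(2s)^2
(2s)^2 = 6.1×10⁻³³ / (4.0×10⁻²)^3 = 9.5×10⁻²⁹
s = 4.9×10⁻¹⁵ mol/L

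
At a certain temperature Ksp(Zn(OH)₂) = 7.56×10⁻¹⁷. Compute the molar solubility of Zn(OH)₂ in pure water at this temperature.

2.66×10⁻⁶ M

Zn(OH)₂(s) ⇌ Zn²⁺(aq) + 2 OH⁻(aq)
If s mol/L of Zn(OH)₂ dissolves, [Zn²⁺] = s and [OH⁻] = 2s.
Ksp = [Zn²⁺][OH⁻]^2 = s · (2s)^2 = 4s^3
4s^3 = 7.56×10⁻¹⁷  ⇒  s^3 = 1.89×10⁻¹⁷
s = (1.89×10⁻¹⁷)^(1/3) = 2.66×10⁻⁶ mol L⁻¹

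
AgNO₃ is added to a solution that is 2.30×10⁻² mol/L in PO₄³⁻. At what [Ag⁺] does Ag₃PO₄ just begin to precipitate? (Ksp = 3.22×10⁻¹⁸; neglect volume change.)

The threshold for precipitation is Q = Ksp.
Ag₃PO₄(s) ⇌ 3 Ag⁺(aq) + PO₄³⁻(aq)
Ksp = [Ag⁺]^3[PO₄³⁻] = [Ag⁺]^3(2.30×10⁻²)
[Ag⁺]^3 = 3.22×10⁻¹⁸ / (2.30×10⁻²) = 1.40×10⁻¹⁶
[Ag⁺] = 5.19×10⁻⁶ mol/L

5.19×10⁻⁶ M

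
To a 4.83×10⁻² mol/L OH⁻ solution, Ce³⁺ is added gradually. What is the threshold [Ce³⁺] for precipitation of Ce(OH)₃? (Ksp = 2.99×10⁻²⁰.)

A salt starts to precipitate once the ion product Q reaches its Ksp.
Ce(OH)₃(s) ⇌ Ce³⁺(aq) + 3 OH⁻(aq)
Ksp = [Ce³⁺][OH⁻]^3 = [Ce³⁺](4.83×10⁻²)^3
[Ce³⁺] = 2.99×10⁻²⁰ / (4.83×10⁻²)^3 = 2.65×10⁻¹⁶
[Ce³⁺] = 2.65×10⁻¹⁶ mol/L

2.65×10⁻¹⁶ M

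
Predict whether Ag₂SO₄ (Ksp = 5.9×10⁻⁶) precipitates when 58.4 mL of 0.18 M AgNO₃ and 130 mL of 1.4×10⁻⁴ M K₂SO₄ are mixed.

The combined volume is 188.4 mL.
[Ag⁺] = (0.18)(58.4)/188.4 = 5.6×10⁻² M
[SO₄²⁻] = (1.4×10⁻⁴)(130)/188.4 = 9.7×10⁻⁵ M
Q = [Ag⁺]^2[SO₄²⁻] = 3.0×10⁻⁷
Q < Ksp (3.0×10⁻⁷ vs 5.9×10⁻⁶); the solution remains unsaturated and no precipitate forms.

No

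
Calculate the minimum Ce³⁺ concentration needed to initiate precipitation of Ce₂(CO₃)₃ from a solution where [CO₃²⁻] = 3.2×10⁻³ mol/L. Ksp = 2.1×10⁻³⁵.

2.5×10⁻¹⁴ M

Precipitation of each salt begins when its ion product equals Ksp.
Ce₂(CO₃)₃(s) ⇌ 2 Ce³⁺(aq) + 3 CO₃²⁻(aq)
Ksp = [Ce³⁺]^2[CO₃²⁻]^3 = [Ce³⁺]^2(3.2×10⁻³)^3
[Ce³⁺]^2 = 2.1×10⁻³⁵ / (3.2×10⁻³)^3 = 6.4×10⁻²⁸
[Ce³⁺] = 2.5×10⁻¹⁴ mol/L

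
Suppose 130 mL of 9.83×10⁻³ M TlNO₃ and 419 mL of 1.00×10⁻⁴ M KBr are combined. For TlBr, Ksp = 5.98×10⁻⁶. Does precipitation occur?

After mixing, V = 130 mL + 419 mL = 549 mL.
[Tl⁺] = (9.83×10⁻³)(130)/549 = 2.33×10⁻³ M
[Br⁻] = (1.00×10⁻⁴)(419)/549 = 7.63×10⁻⁵ M
Q = [Tl⁺][Br⁻] = 1.78×10⁻⁷
Q < Ksp (1.78×10⁻⁷ vs 5.98×10⁻⁶); the solution remains unsaturated and no precipitate forms.

No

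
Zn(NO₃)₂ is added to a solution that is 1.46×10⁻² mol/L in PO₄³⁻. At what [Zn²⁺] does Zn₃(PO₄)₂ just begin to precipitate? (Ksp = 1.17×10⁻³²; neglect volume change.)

Precipitation begins when Q = Ksp.
Zn₃(PO₄)₂(s) ⇌ 3 Zn²⁺(aq) + 2 PO₄³⁻(aq)
Ksp = [Zn²⁺]^3[PO₄³⁻]^2 = [Zn²⁺]^3(1.46×10⁻²)^2
[Zn²⁺]^3 = 1.17×10⁻³² / (1.46×10⁻²)^2 = 5.49×10⁻²⁹
[Zn²⁺] = 3.80×10⁻¹⁰ mol/L

3.80×10⁻¹⁰ M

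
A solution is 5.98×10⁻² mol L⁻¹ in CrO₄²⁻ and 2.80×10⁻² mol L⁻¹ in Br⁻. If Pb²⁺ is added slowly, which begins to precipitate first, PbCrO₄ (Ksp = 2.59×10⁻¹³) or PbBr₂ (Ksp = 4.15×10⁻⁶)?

PbCrO₄

Precipitation begins when Q = Ksp.
For PbCrO₄: [Pb²⁺] = (Ksp/[CrO₄²⁻]) = 4.33×10⁻¹² mol L⁻¹
For PbBr₂: [Pb²⁺] = (Ksp/[Br⁻]^2) = 5.29×10⁻³ mol L⁻¹
PbCrO₄ requires the lower [Pb²⁺], so it precipitates first.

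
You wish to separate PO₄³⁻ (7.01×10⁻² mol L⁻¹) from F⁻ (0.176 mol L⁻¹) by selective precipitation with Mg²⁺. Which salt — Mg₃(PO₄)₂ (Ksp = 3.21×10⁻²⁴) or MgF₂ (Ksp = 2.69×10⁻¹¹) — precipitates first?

A salt starts to precipitate once the ion product Q reaches its Ksp.
For Mg₃(PO₄)₂: [Mg²⁺] = (Ksp/[PO₄³⁻]^2)^(1/3) = 8.68×10⁻⁸ mol L⁻¹
For MgF₂: [Mg²⁺] = (Ksp/[F⁻]^2) = 8.68×10⁻¹⁰ mol L⁻¹
Since MgF₂ needs less Mg²⁺ to reach saturation, it precipitates first.

MgF₂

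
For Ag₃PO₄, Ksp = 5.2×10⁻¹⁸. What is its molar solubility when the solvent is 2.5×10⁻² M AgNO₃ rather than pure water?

Ag₃PO₄(s) ⇌ 3 Ag⁺(aq) + PO₄³⁻(aq)
Let s be the solubility of Ag₃PO₄ here. The common ion gives [Ag⁺] ≈ 2.5×10⁻² M, and [PO₄³⁻] = s.
Ksp = [Ag⁺]^3[PO₄³⁻] = (2.5×10⁻²)^3s
s = 5.2×10⁻¹⁸ / (2.5×10⁻²)^3 = 3.3×10⁻¹³
s = 3.3×10⁻¹³ M

3.3×10⁻¹³ M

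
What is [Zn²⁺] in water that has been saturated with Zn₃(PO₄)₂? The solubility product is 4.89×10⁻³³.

Zn₃(PO₄)₂(s) ⇌ 3 Zn²⁺(aq) + 2 PO₄³⁻(aq)
For each mole of Zn₃(PO₄)₂ that dissolves per liter, [Zn²⁺] = 3s and [PO₄³⁻] = 2s; let s denote this solubility.
Ksp = [Zn²⁺]^3[PO₄³⁻]^2 = (3s)^3 · (2s)^2 = 108s^5 = 4.89×10⁻³³
s = 1.35×10⁻⁷ mol L⁻¹
[Zn²⁺] = 3s = 4.06×10⁻⁷ mol L⁻¹

4.06×10⁻⁷ M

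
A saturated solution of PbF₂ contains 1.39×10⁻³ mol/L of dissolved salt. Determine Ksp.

Ksp = 1.07×10⁻⁸

PbF₂(s) ⇌ Pb²⁺(aq) + 2 F⁻(aq)
If s mol/L of PbF₂ dissolves, [Pb²⁺] = s and [F⁻] = 2s.
Ksp = [Pb²⁺][F⁻]^2 = s · (2s)^2 = 4s^3
Ksp = 4 × (1.39×10⁻³)^3 = 1.07×10⁻⁸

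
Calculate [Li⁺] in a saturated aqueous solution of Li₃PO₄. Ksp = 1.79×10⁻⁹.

Li₃PO₄(s) ⇌ 3 Li⁺(aq) + PO₄³⁻(aq)
For each mole of Li₃PO₄ that dissolves per liter, [Li⁺] = 3s and [PO₄³⁻] = s; let s denote this solubility.
Ksp = [Li⁺]^3[PO₄³⁻] = (3s)^3 · s = 27s^4 = 1.79×10⁻⁹
s = 2.85×10⁻³ mol/L
[Li⁺] = 3s = 8.56×10⁻³ mol/L

8.56×10⁻³ M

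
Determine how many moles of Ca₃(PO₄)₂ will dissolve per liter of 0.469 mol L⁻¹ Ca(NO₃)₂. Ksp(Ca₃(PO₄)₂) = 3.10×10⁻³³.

Ca₃(PO₄)₂(s) ⇌ 3 Ca²⁺(aq) + 2 PO₄³⁻(aq)
Ca²⁺ is already present at 0.469 mol L⁻¹. If s mol/L of Ca₃(PO₄)₂ dissolves, [PO₄³⁻] = 2s while [Ca²⁺] ≈ 0.469 mol L⁻¹.
Ksp = [Ca²⁺]^3[PO₄³⁻]^2 = (0.469)^3(2s)^2
(2s)^2 = 3.10×10⁻³³ / (0.469)^3 = 3.00×10⁻³²
s = 8.67×10⁻¹⁷ mol L⁻¹

8.67×10⁻¹⁷ M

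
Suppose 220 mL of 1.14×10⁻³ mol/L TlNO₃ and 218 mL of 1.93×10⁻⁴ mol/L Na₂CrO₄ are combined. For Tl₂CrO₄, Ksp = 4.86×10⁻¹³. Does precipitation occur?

Yes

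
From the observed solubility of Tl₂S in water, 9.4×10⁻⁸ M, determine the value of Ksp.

Ksp = 3.3×10⁻²¹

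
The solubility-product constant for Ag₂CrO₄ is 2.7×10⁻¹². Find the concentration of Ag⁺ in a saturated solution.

Ag₂CrO₄(s) ⇌ 2 Ag⁺(aq) + CrO₄²⁻(aq)
With molar solubility s: [Ag⁺] = 2s, [CrO₄²⁻] = s.
Ksp = [Ag⁺]^2[CrO₄²⁻] = (2s)^2 · s = 4s^3 = 2.7×10⁻¹²
s = 8.8×10⁻⁵ M
[Ag⁺] = 2s = 1.8×10⁻⁴ M

1.8×10⁻⁴ M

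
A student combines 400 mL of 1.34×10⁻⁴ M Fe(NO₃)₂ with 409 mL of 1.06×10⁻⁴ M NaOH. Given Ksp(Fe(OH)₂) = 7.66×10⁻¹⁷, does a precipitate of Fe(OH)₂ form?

Yes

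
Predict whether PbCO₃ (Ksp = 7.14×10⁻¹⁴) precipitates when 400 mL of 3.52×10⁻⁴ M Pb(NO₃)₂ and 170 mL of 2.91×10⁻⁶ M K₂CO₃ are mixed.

The combined volume is 570 mL.
[Pb²⁺] = (3.52×10⁻⁴)(400)/570 = 2.47×10⁻⁴ M
[CO₃²⁻] = (2.91×10⁻⁶)(170)/570 = 8.68×10⁻⁷ M
Q = [Pb²⁺][CO₃²⁻] = 2.14×10⁻¹⁰
Q = 2.14×10⁻¹⁰ > Ksp = 7.14×10⁻¹⁴, so the solution is supersaturated and PbCO₃ precipitates.

Yes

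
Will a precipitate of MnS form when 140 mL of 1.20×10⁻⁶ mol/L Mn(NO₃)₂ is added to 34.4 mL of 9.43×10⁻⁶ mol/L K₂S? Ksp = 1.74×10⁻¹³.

The combined volume is 174.4 mL.
[Mn²⁺] = (1.20×10⁻⁶)(140)/174.4 = 9.63×10⁻⁷ mol/L
[S²⁻] = (9.43×10⁻⁶)(34.4)/174.4 = 1.86×10⁻⁶ mol/L
Q = [Mn²⁺][S²⁻] = 1.79×10⁻¹²
Because Q > Ksp (1.79×10⁻¹² vs 1.74×10⁻¹³), a precipitate of MnS forms.

Yes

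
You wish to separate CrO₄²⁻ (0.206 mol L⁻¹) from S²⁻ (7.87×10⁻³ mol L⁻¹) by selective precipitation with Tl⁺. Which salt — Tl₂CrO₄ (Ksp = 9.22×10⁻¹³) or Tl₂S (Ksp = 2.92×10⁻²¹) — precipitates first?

A salt starts to precipitate once the ion product Q reaches its Ksp.
For Tl₂CrO₄: [Tl⁺] = (Ksp/[CrO₄²⁻])^(1/2) = 2.12×10⁻⁶ mol L⁻¹
For Tl₂S: [Tl⁺] = (Ksp/[S²⁻])^(1/2) = 6.09×10⁻¹⁰ mol L⁻¹
Since Tl₂S needs less Tl⁺ to reach saturation, it precipitates first.

Tl₂S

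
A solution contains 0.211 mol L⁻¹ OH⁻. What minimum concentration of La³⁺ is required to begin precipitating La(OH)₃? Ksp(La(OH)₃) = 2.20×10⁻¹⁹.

2.34×10⁻¹⁷ M

A salt starts to precipitate once the ion product Q reaches its Ksp.
La(OH)₃(s) ⇌ La³⁺(aq) + 3 OH⁻(aq)
Ksp = [La³⁺][OH⁻]^3 = [La³⁺](0.211)^3
[La³⁺] = 2.20×10⁻¹⁹ / (0.211)^3 = 2.34×10⁻¹⁷
[La³⁺] = 2.34×10⁻¹⁷ mol L⁻¹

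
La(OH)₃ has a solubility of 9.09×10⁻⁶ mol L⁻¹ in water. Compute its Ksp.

La(OH)₃(s) ⇌ La³⁺(aq) + 3 OH⁻(aq)
Let s be the molar solubility. Then [La³⁺] = s and [OH⁻] = 3s.
Ksp = [La³⁺][OH⁻]^3 = s · (3s)^3 = 27s^4
Ksp = 27 × (9.09×10⁻⁶)^4 = 1.84×10⁻¹⁹

Ksp = 1.84×10⁻¹⁹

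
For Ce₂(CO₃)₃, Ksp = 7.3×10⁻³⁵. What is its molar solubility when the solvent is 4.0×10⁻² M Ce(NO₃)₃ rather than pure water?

Ce₂(CO₃)₃(s) ⇌ 2 Ce³⁺(aq) + 3 CO₃²⁻(aq)
With Ce³⁺ already at 4.0×10⁻² M and s small, take [Ce³⁺] ≈ 4.0×10⁻² M and [CO₃²⁻] = 3s.
Ksp = [Ce³⁺]^2[CO₃²⁻]^3 = (4.0×10⁻²)^2(3s)^3
(3s)^3 = 7.3×10⁻³⁵ / (4.0×10⁻²)^2 = 4.6×10⁻³²
s = 1.2×10⁻¹¹ M

1.2×10⁻¹¹ M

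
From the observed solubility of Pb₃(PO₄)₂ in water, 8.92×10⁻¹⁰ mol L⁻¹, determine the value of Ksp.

Ksp = 6.10×10⁻⁴⁴

Pb₃(PO₄)₂(s) ⇌ 3 Pb²⁺(aq) + 2 PO₄³⁻(aq)
Call the molar solubility s, so that [Pb²⁺] = 3s and [PO₄³⁻] = 2s.
Ksp = [Pb²⁺]^3[PO₄³⁻]^2 = (3s)^3 · (2s)^2 = 108s^5
Ksp = 108 × (8.92×10⁻¹⁰)^5 = 6.10×10⁻⁴⁴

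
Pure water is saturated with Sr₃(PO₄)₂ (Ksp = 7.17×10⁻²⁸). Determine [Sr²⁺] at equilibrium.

Sr₃(PO₄)₂(s) ⇌ 3 Sr²⁺(aq) + 2 PO₄³⁻(aq)
With molar solubility s: [Sr²⁺] = 3s, [PO₄³⁻] = 2s.
Ksp = [Sr²⁺]^3[PO₄³⁻]^2 = (3s)^3 · (2s)^2 = 108s^5 = 7.17×10⁻²⁸
s = 1.46×10⁻⁶ M
[Sr²⁺] = 3s = 4.38×10⁻⁶ M

4.38×10⁻⁶ M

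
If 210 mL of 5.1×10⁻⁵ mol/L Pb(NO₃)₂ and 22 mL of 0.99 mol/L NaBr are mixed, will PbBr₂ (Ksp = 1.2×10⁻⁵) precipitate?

Total volume after mixing = 210 + 22 = 232 mL.
[Pb²⁺] = (5.1×10⁻⁵)(210)/232 = 4.6×10⁻⁵ mol/L
[Br⁻] = (0.99)(22)/232 = 9.4×10⁻² mol/L
Q = [Pb²⁺][Br⁻]^2 = 4.1×10⁻⁷
Q < Ksp (4.1×10⁻⁷ vs 1.2×10⁻⁵); the solution remains unsaturated and no precipitate forms.

No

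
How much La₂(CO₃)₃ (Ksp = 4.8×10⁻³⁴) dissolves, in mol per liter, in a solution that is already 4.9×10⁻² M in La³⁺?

La₂(CO₃)₃(s) ⇌ 2 La³⁺(aq) + 3 CO₃²⁻(aq)
La³⁺ is already present at 4.9×10⁻² M. If s mol/L of La₂(CO₃)₃ dissolves, [CO₃²⁻] = 3s while [La³⁺] ≈ 4.9×10⁻² M.
Ksp = [La³⁺]^2[CO₃²⁻]^3 = (4.9×10⁻²)^2(3s)^3
(3s)^3 = 4.8×10⁻³⁴ / (4.9×10⁻²)^2 = 2.0×10⁻³¹
s = 1.9×10⁻¹¹ M

1.9×10⁻¹¹ M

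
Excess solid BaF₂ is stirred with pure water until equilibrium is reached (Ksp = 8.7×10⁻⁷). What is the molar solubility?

6.0×10⁻³ M

BaF₂(s) ⇌ Ba²⁺(aq) + 2 F⁻(aq)
For each mole of BaF₂ that dissolves per liter, [Ba²⁺] = s and [F⁻] = 2s; let s denote this solubility.
Ksp = [Ba²⁺][F⁻]^2 = s · (2s)^2 = 4s^3
4s^3 = 8.7×10⁻⁷  ⇒  s^3 = 2.2×10⁻⁷
s = (2.2×10⁻⁷)^(1/3) = 6.0×10⁻³ mol/L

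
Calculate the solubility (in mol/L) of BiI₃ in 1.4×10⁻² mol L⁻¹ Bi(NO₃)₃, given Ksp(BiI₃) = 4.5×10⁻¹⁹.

1.1×10⁻⁶ M

BiI₃(s) ⇌ Bi³⁺(aq) + 3 I⁻(aq)
With Bi³⁺ already at 1.4×10⁻² mol L⁻¹ and s small, take [Bi³⁺] ≈ 1.4×10⁻² mol L⁻¹ and [I⁻] = 3s.
Ksp = [Bi³⁺][I⁻]^3 = (1.4×10⁻²)(3s)^3
(3s)^3 = 4.5×10⁻¹⁹ / (1.4×10⁻²) = 3.2×10⁻¹⁷
s = 1.1×10⁻⁶ mol L⁻¹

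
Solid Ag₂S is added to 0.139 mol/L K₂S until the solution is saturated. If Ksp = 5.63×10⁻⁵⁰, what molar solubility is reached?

Ag₂S(s) ⇌ 2 Ag⁺(aq) + S²⁻(aq)
The solution already contains S²⁻ at 0.139 mol/L. Let s be the molar solubility of Ag₂S.
[S²⁻] ≈ 0.139 mol/L (common ion dominates); [Ag⁺] = 2s.
Ksp = [Ag⁺]^2[S²⁻] = (2s)^2(0.139)
(2s)^2 = 5.63×10⁻⁵⁰ / (0.139) = 4.05×10⁻⁴⁹
s = 3.18×10⁻²⁵ mol/L

3.18×10⁻²⁵ M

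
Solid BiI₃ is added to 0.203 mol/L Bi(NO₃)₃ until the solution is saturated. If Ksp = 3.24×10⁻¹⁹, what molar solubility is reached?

3.90×10⁻⁷ M

BiI₃(s) ⇌ Bi³⁺(aq) + 3 I⁻(aq)
With Bi³⁺ already at 0.203 mol/L and s small, take [Bi³⁺] ≈ 0.203 mol/L and [I⁻] = 3s.
Ksp = [Bi³⁺][I⁻]^3 = (0.203)(3s)^3
(3s)^3 = 3.24×10⁻¹⁹ / (0.203) = 1.60×10⁻¹⁸
s = 3.90×10⁻⁷ mol/L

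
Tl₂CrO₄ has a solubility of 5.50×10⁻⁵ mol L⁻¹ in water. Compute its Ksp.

Tl₂CrO₄(s) ⇌ 2 Tl⁺(aq) + CrO₄²⁻(aq)
If s mol/L of Tl₂CrO₄ dissolves, [Tl⁺] = 2s and [CrO₄²⁻] = s.
Ksp = [Tl⁺]^2[CrO₄²⁻] = (2s)^2 · s = 4s^3
Ksp = 4 × (5.50×10⁻⁵)^3 = 6.66×10⁻¹³

Ksp = 6.66×10⁻¹³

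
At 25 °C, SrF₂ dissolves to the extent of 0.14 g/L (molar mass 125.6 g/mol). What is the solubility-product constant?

Convert to molarity: s = 0.14 / 125.6 = 1.115×10⁻³ mol/L
SrF₂(s) ⇌ Sr²⁺(aq) + 2 F⁻(aq)
For each mole of SrF₂ that dissolves per liter, [Sr²⁺] = s and [F⁻] = 2s; let s denote this solubility.
Ksp = [Sr²⁺][F⁻]^2 = s · (2s)^2 = 4s^3
Ksp = 4 × (1.115×10⁻³)^3 = 5.5×10⁻⁹

Ksp = 5.5×10⁻⁹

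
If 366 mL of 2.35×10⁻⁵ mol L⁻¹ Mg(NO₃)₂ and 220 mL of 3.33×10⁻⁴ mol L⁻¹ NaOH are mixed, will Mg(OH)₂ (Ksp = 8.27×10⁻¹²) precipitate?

Total volume after mixing = 366 + 220 = 586 mL.
[Mg²⁺] = (2.35×10⁻⁵)(366)/586 = 1.47×10⁻⁵ mol L⁻¹
[OH⁻] = (3.33×10⁻⁴)(220)/586 = 1.25×10⁻⁴ mol L⁻¹
Q = [Mg²⁺][OH⁻]^2 = 2.29×10⁻¹³
Q = 2.29×10⁻¹³ < Ksp = 8.27×10⁻¹², so the solution is unsaturated and no precipitate forms.

No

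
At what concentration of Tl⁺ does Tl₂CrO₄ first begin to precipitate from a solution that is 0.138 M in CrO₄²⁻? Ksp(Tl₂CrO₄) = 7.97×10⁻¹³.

Precipitation begins when Q = Ksp.
Tl₂CrO₄(s) ⇌ 2 Tl⁺(aq) + CrO₄²⁻(aq)
Ksp = [Tl⁺]^2[CrO₄²⁻] = [Tl⁺]^2(0.138)
[Tl⁺]^2 = 7.97×10⁻¹³ / (0.138) = 5.78×10⁻¹²
[Tl⁺] = 2.40×10⁻⁶ M

2.40×10⁻⁶ M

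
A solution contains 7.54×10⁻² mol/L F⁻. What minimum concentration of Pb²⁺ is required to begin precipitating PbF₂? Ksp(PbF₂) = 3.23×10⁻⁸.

5.68×10⁻⁶ M

A salt starts to precipitate once the ion product Q reaches its Ksp.
PbF₂(s) ⇌ Pb²⁺(aq) + 2 F⁻(aq)
Ksp = [Pb²⁺][F⁻]^2 = [Pb²⁺](7.54×10⁻²)^2
[Pb²⁺] = 3.23×10⁻⁸ / (7.54×10⁻²)^2 = 5.68×10⁻⁶
[Pb²⁺] = 5.68×10⁻⁶ mol/L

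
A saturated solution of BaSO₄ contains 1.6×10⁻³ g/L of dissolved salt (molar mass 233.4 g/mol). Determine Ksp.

Molar solubility s = (1.6×10⁻³ g/L) / (233.4 g/mol) = 6.855×10⁻⁶ mol/L
BaSO₄(s) ⇌ Ba²⁺(aq) + SO₄²⁻(aq)
Let s be the molar solubility. Then [Ba²⁺] = s and [SO₄²⁻] = s.
Ksp = [Ba²⁺][SO₄²⁻] = s · s = s^2
Ksp = (6.855×10⁻⁶)^2 = 4.7×10⁻¹¹

Ksp = 4.7×10⁻¹¹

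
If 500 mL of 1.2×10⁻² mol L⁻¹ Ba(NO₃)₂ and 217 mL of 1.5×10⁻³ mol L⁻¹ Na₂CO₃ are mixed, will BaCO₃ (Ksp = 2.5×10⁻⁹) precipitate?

Yes

After mixing, V = 500 mL + 217 mL = 717 mL.
[Ba²⁺] = (1.2×10⁻²)(500)/717 = 8.4×10⁻³ mol L⁻¹
[CO₃²⁻] = (1.5×10⁻³)(217)/717 = 4.5×10⁻⁴ mol L⁻¹
Q = [Ba²⁺][CO₃²⁻] = 3.8×10⁻⁶
Since Q (3.8×10⁻⁶) exceeds Ksp (2.5×10⁻⁹), BaCO₃ will precipitate.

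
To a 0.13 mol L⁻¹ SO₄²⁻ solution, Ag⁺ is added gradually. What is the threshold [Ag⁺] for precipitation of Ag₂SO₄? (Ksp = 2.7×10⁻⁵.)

1.4×10⁻² M

The threshold for precipitation is Q = Ksp.
Ag₂SO₄(s) ⇌ 2 Ag⁺(aq) + SO₄²⁻(aq)
Ksp = [Ag⁺]^2[SO₄²⁻] = [Ag⁺]^2(0.13)
[Ag⁺]^2 = 2.7×10⁻⁵ / (0.13) = 2.1×10⁻⁴
[Ag⁺] = 1.4×10⁻² mol L⁻¹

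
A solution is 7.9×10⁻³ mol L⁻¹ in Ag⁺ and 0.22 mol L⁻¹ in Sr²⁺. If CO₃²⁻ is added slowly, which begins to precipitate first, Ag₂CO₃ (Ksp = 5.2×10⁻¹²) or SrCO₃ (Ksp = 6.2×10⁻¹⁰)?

SrCO₃

Each salt precipitates once Q = Ksp for that salt.
For Ag₂CO₃: [CO₃²⁻] = (Ksp/[Ag⁺]^2) = 8.3×10⁻⁸ mol L⁻¹
For SrCO₃: [CO₃²⁻] = (Ksp/[Sr²⁺]) = 2.8×10⁻⁹ mol L⁻¹
Since SrCO₃ needs less CO₃²⁻ to reach saturation, it precipitates first.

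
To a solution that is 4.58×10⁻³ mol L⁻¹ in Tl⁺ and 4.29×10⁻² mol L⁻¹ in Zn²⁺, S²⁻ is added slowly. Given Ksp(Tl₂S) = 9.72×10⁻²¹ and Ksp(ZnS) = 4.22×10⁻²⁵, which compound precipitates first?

ZnS

A salt starts to precipitate once the ion product Q reaches its Ksp.
For Tl₂S: [S²⁻] = (Ksp/[Tl⁺]^2) = 4.63×10⁻¹⁶ mol L⁻¹
For ZnS: [S²⁻] = (Ksp/[Zn²⁺]) = 9.84×10⁻²⁴ mol L⁻¹
The smaller threshold [S²⁻] is reached first, so ZnS precipitates first.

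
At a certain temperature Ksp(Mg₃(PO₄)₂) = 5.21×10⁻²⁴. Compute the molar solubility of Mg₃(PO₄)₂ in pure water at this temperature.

8.64×10⁻⁶ M

Mg₃(PO₄)₂(s) ⇌ 3 Mg²⁺(aq) + 2 PO₄³⁻(aq)
If s mol/L of Mg₃(PO₄)₂ dissolves, [Mg²⁺] = 3s and [PO₄³⁻] = 2s.
Ksp = [Mg²⁺]^3[PO₄³⁻]^2 = (3s)^3 · (2s)^2 = 108s^5
108s^5 = 5.21×10⁻²⁴  ⇒  s^5 = 4.82×10⁻²⁶
s = (4.82×10⁻²⁶)^(1/5) = 8.64×10⁻⁶ mol L⁻¹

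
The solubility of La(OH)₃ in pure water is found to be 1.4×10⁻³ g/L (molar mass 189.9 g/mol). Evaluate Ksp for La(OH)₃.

Molar solubility s = (1.4×10⁻³ g/L) / (189.9 g/mol) = 7.372×10⁻⁶ mol/L
La(OH)₃(s) ⇌ La³⁺(aq) + 3 OH⁻(aq)
If s mol/L of La(OH)₃ dissolves, [La³⁺] = s and [OH⁻] = 3s.
Ksp = [La³⁺][OH⁻]^3 = s · (3s)^3 = 27s^4
Ksp = 27 × (7.372×10⁻⁶)^4 = 8.0×10⁻²⁰

Ksp = 8.0×10⁻²⁰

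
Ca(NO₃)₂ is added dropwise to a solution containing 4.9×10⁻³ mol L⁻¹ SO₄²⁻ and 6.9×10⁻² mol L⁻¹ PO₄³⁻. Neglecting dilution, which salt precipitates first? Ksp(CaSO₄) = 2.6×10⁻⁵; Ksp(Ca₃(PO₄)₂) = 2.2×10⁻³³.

Precipitation begins when Q = Ksp.
For CaSO₄: [Ca²⁺] = (Ksp/[SO₄²⁻]) = 5.3×10⁻³ mol L⁻¹
For Ca₃(PO₄)₂: [Ca²⁺] = (Ksp/[PO₄³⁻]^2)^(1/3) = 7.7×10⁻¹¹ mol L⁻¹
The smaller threshold [Ca²⁺] is reached first, so Ca₃(PO₄)₂ precipitates first.

Ca₃(PO₄)₂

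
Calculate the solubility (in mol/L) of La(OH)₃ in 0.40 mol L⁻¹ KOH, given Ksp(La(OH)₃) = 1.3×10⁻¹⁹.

La(OH)₃(s) ⇌ La³⁺(aq) + 3 OH⁻(aq)
OH⁻ is already present at 0.40 mol L⁻¹. If s mol/L of La(OH)₃ dissolves, [La³⁺] = s while [OH⁻] ≈ 0.40 mol L⁻¹.
Ksp = [La³⁺][OH⁻]^3 = s(0.40)^3
s = 1.3×10⁻¹⁹ / (0.40)^3 = 2.0×10⁻¹⁸
s = 2.0×10⁻¹⁸ mol L⁻¹

2.0×10⁻¹⁸ M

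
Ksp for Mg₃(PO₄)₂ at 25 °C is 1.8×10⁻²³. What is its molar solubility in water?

Mg₃(PO₄)₂(s) ⇌ 3 Mg²⁺(aq) + 2 PO₄³⁻(aq)
Call the molar solubility s, so that [Mg²⁺] = 3s and [PO₄³⁻] = 2s.
Ksp = [Mg²⁺]^3[PO₄³⁻]^2 = (3s)^3 · (2s)^2 = 108s^5
108s^5 = 1.8×10⁻²³  ⇒  s^5 = 1.7×10⁻²⁵
Taking the 5th root, s = 1.1×10⁻⁵ M.

1.1×10⁻⁵ M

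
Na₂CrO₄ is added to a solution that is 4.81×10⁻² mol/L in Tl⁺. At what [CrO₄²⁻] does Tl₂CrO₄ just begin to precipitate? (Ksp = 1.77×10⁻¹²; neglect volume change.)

A salt starts to precipitate once the ion product Q reaches its Ksp.
Tl₂CrO₄(s) ⇌ 2 Tl⁺(aq) + CrO₄²⁻(aq)
Ksp = [Tl⁺]^2[CrO₄²⁻] = [CrO₄²⁻](4.81×10⁻²)^2
[CrO₄²⁻] = 1.77×10⁻¹² / (4.81×10⁻²)^2 = 7.65×10⁻¹⁰
[CrO₄²⁻] = 7.65×10⁻¹⁰ mol/L

7.65×10⁻¹⁰ M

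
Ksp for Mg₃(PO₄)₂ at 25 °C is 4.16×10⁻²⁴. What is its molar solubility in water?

Mg₃(PO₄)₂(s) ⇌ 3 Mg²⁺(aq) + 2 PO₄³⁻(aq)
With molar solubility s: [Mg²⁺] = 3s, [PO₄³⁻] = 2s.
Ksp = [Mg²⁺]^3[PO₄³⁻]^2 = (3s)^3 · (2s)^2 = 108s^5
108s^5 = 4.16×10⁻²⁴  ⇒  s^5 = 3.85×10⁻²⁶
s = 8.26×10⁻⁶ mol/L

8.26×10⁻⁶ M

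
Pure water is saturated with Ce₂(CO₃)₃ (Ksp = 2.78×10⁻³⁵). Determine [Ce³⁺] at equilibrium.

9.62×10⁻⁸ M

Ce₂(CO₃)₃(s) ⇌ 2 Ce³⁺(aq) + 3 CO₃²⁻(aq)
Let s be the molar solubility. Then [Ce³⁺] = 2s and [CO₃²⁻] = 3s.
Ksp = [Ce³⁺]^2[CO₃²⁻]^3 = (2s)^2 · (3s)^3 = 108s^5 = 2.78×10⁻³⁵
s = 4.81×10⁻⁸ mol L⁻¹
[Ce³⁺] = 2s = 9.62×10⁻⁸ mol L⁻¹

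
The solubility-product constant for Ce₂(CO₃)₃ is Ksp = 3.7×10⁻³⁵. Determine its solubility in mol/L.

Ce₂(CO₃)₃(s) ⇌ 2 Ce³⁺(aq) + 3 CO₃²⁻(aq)
Let s be the molar solubility. Then [Ce³⁺] = 2s and [CO₃²⁻] = 3s.
Ksp = [Ce³⁺]^2[CO₃²⁻]^3 = (2s)^2 · (3s)^3 = 108s^5
108s^5 = 3.7×10⁻³⁵  ⇒  s^5 = 3.4×10⁻³⁷
s = 5.1×10⁻⁸ M

5.1×10⁻⁸ M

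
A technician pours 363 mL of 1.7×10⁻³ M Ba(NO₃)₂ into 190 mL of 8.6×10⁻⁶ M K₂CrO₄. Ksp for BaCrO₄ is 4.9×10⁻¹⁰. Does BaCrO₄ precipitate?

Total volume after mixing = 363 + 190 = 553 mL.
[Ba²⁺] = (1.7×10⁻³)(363)/553 = 1.1×10⁻³ M
[CrO₄²⁻] = (8.6×10⁻⁶)(190)/553 = 3.0×10⁻⁶ M
Q = [Ba²⁺][CrO₄²⁻] = 3.3×10⁻⁹
Because Q > Ksp (3.3×10⁻⁹ vs 4.9×10⁻¹⁰), a precipitate of BaCrO₄ forms.

Yes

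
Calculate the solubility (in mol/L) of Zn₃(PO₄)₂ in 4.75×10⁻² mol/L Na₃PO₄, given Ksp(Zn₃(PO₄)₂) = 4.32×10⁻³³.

4.14×10⁻¹¹ M

Zn₃(PO₄)₂(s) ⇌ 3 Zn²⁺(aq) + 2 PO₄³⁻(aq)
With PO₄³⁻ already at 4.75×10⁻² mol/L and s small, take [PO₄³⁻] ≈ 4.75×10⁻² mol/L and [Zn²⁺] = 3s.
Ksp = [Zn²⁺]^3[PO₄³⁻]^2 = (3s)^3(4.75×10⁻²)^2
(3s)^3 = 4.32×10⁻³³ / (4.75×10⁻²)^2 = 1.91×10⁻³⁰
s = 4.14×10⁻¹¹ mol/L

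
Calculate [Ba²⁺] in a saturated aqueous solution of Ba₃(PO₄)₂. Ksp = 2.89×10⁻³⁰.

1.45×10⁻⁶ M

Ba₃(PO₄)₂(s) ⇌ 3 Ba²⁺(aq) + 2 PO₄³⁻(aq)
Call the molar solubility s, so that [Ba²⁺] = 3s and [PO₄³⁻] = 2s.
Ksp = [Ba²⁺]^3[PO₄³⁻]^2 = (3s)^3 · (2s)^2 = 108s^5 = 2.89×10⁻³⁰
s = 4.85×10⁻⁷ M
[Ba²⁺] = 3s = 1.45×10⁻⁶ M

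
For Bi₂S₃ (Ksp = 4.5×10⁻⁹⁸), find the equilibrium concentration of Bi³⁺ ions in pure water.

2.7×10⁻²⁰ M

Bi₂S₃(s) ⇌ 2 Bi³⁺(aq) + 3 S²⁻(aq)
Let s be the molar solubility. Then [Bi³⁺] = 2s and [S²⁻] = 3s.
Ksp = [Bi³⁺]^2[S²⁻]^3 = (2s)^2 · (3s)^3 = 108s^5 = 4.5×10⁻⁹⁸
s = 1.3×10⁻²⁰ M
[Bi³⁺] = 2s = 2.7×10⁻²⁰ M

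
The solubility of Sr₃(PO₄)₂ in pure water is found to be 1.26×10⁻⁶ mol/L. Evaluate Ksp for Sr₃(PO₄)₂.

Sr₃(PO₄)₂(s) ⇌ 3 Sr²⁺(aq) + 2 PO₄³⁻(aq)
With molar solubility s: [Sr²⁺] = 3s, [PO₄³⁻] = 2s.
Ksp = [Sr²⁺]^3[PO₄³⁻]^2 = (3s)^3 · (2s)^2 = 108s^5
Ksp = 108 × (1.26×10⁻⁶)^5 = 3.43×10⁻²⁸

Ksp = 3.43×10⁻²⁸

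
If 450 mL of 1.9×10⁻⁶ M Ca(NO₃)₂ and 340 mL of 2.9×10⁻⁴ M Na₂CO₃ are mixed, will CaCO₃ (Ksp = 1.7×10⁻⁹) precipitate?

The combined volume is 790 mL.
[Ca²⁺] = (1.9×10⁻⁶)(450)/790 = 1.1×10⁻⁶ M
[CO₃²⁻] = (2.9×10⁻⁴)(340)/790 = 1.2×10⁻⁴ M
Q = [Ca²⁺][CO₃²⁻] = 1.4×10⁻¹⁰
Since Q (1.4×10⁻¹⁰) is less than Ksp (1.7×10⁻⁹), no CaCO₃ precipitates.

No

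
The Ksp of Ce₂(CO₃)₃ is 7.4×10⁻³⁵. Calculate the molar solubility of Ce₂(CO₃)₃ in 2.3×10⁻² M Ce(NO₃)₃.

Ce₂(CO₃)₃(s) ⇌ 2 Ce³⁺(aq) + 3 CO₃²⁻(aq)
The solution already contains Ce³⁺ at 2.3×10⁻² M. Let s be the molar solubility of Ce₂(CO₃)₃.
[Ce³⁺] ≈ 2.3×10⁻² M (common ion dominates); [CO₃²⁻] = 3s.
Ksp = [Ce³⁺]^2[CO₃²⁻]^3 = (2.3×10⁻²)^2(3s)^3
(3s)^3 = 7.4×10⁻³⁵ / (2.3×10⁻²)^2 = 1.4×10⁻³¹
s = 1.7×10⁻¹¹ M

1.7×10⁻¹¹ M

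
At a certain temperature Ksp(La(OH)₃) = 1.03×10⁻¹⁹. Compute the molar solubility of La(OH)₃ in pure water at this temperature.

7.86×10⁻⁶ M

La(OH)₃(s) ⇌ La³⁺(aq) + 3 OH⁻(aq)
Let s be the molar solubility. Then [La³⁺] = s and [OH⁻] = 3s.
Ksp = [La³⁺][OH⁻]^3 = s · (3s)^3 = 27s^4
27s^4 = 1.03×10⁻¹⁹  ⇒  s^4 = 3.81×10⁻²¹
Taking the 4th root, s = 7.86×10⁻⁶ M.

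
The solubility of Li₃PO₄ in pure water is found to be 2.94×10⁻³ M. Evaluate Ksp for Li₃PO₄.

Li₃PO₄(s) ⇌ 3 Li⁺(aq) + PO₄³⁻(aq)
Call the molar solubility s, so that [Li⁺] = 3s and [PO₄³⁻] = s.
Ksp = [Li⁺]^3[PO₄³⁻] = (3s)^3 · s = 27s^4
Ksp = 27 × (2.94×10⁻³)^4 = 2.02×10⁻⁹

Ksp = 2.02×10⁻⁹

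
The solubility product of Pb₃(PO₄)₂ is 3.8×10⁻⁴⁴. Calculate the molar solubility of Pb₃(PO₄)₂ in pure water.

8.1×10⁻¹⁰ M

Pb₃(PO₄)₂(s) ⇌ 3 Pb²⁺(aq) + 2 PO₄³⁻(aq)
Let s be the molar solubility. Then [Pb²⁺] = 3s and [PO₄³⁻] = 2s.
Ksp = [Pb²⁺]^3[PO₄³⁻]^2 = (3s)^3 · (2s)^2 = 108s^5
108s^5 = 3.8×10⁻⁴⁴  ⇒  s^5 = 3.5×10⁻⁴⁶
Taking the 5th root, s = 8.1×10⁻¹⁰ mol L⁻¹.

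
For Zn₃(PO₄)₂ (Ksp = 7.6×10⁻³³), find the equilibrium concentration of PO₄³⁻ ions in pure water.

3.0×10⁻⁷ M

Zn₃(PO₄)₂(s) ⇌ 3 Zn²⁺(aq) + 2 PO₄³⁻(aq)
Call the molar solubility s, so that [Zn²⁺] = 3s and [PO₄³⁻] = 2s.
Ksp = [Zn²⁺]^3[PO₄³⁻]^2 = (3s)^3 · (2s)^2 = 108s^5 = 7.6×10⁻³³
s = 1.5×10⁻⁷ M
[PO₄³⁻] = 2s = 3.0×10⁻⁷ M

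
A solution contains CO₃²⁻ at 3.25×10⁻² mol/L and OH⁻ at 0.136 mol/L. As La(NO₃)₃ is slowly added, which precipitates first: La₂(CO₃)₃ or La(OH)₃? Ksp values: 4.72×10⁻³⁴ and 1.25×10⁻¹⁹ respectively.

La(OH)₃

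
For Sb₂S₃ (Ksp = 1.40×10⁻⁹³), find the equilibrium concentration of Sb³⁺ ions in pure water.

Sb₂S₃(s) ⇌ 2 Sb³⁺(aq) + 3 S²⁻(aq)
With molar solubility s: [Sb³⁺] = 2s, [S²⁻] = 3s.
Ksp = [Sb³⁺]^2[S²⁻]^3 = (2s)^2 · (3s)^3 = 108s^5 = 1.40×10⁻⁹³
s = 1.05×10⁻¹⁹ mol L⁻¹
[Sb³⁺] = 2s = 2.11×10⁻¹⁹ mol L⁻¹

2.11×10⁻¹⁹ M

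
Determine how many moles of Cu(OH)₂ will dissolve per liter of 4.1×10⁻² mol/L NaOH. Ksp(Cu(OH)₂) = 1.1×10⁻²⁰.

Cu(OH)₂(s) ⇌ Cu²⁺(aq) + 2 OH⁻(aq)
With OH⁻ already at 4.1×10⁻² mol/L and s small, take [OH⁻] ≈ 4.1×10⁻² mol/L and [Cu²⁺] = s.
Ksp = [Cu²⁺][OH⁻]^2 = s(4.1×10⁻²)^2
s = 1.1×10⁻²⁰ / (4.1×10⁻²)^2 = 6.5×10⁻¹⁸
s = 6.5×10⁻¹⁸ mol/L

6.5×10⁻¹⁸ M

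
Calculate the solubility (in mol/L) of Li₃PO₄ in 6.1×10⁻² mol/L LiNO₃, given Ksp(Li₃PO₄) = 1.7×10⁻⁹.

Li₃PO₄(s) ⇌ 3 Li⁺(aq) + PO₄³⁻(aq)
With Li⁺ already at 6.1×10⁻² mol/L and s small, take [Li⁺] ≈ 6.1×10⁻² mol/L and [PO₄³⁻] = s.
Ksp = [Li⁺]^3[PO₄³⁻] = (6.1×10⁻²)^3s
s = 1.7×10⁻⁹ / (6.1×10⁻²)^3 = 7.5×10⁻⁶
s = 7.5×10⁻⁶ mol/L

7.5×10⁻⁶ M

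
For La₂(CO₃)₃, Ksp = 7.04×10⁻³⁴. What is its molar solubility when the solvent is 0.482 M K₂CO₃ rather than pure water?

La₂(CO₃)₃(s) ⇌ 2 La³⁺(aq) + 3 CO₃²⁻(aq)
The solution already contains CO₃²⁻ at 0.482 M. Let s be the molar solubility of La₂(CO₃)₃.
[CO₃²⁻] ≈ 0.482 M (common ion dominates); [La³⁺] = 2s.
Ksp = [La³⁺]^2[CO₃²⁻]^3 = (2s)^2(0.482)^3
(2s)^2 = 7.04×10⁻³⁴ / (0.482)^3 = 6.29×10⁻³³
s = 3.96×10⁻¹⁷ M

3.96×10⁻¹⁷ M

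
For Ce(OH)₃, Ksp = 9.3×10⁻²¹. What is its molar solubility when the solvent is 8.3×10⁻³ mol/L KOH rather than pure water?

Ce(OH)₃(s) ⇌ Ce³⁺(aq) + 3 OH⁻(aq)
OH⁻ is already present at 8.3×10⁻³ mol/L. If s mol/L of Ce(OH)₃ dissolves, [Ce³⁺] = s while [OH⁻] ≈ 8.3×10⁻³ mol/L.
Ksp = [Ce³⁺][OH⁻]^3 = s(8.3×10⁻³)^3
s = 9.3×10⁻²¹ / (8.3×10⁻³)^3 = 1.6×10⁻¹⁴
s = 1.6×10⁻¹⁴ mol/L

1.6×10⁻¹⁴ M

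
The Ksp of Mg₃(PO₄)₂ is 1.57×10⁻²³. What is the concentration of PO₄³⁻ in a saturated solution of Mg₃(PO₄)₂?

Mg₃(PO₄)₂(s) ⇌ 3 Mg²⁺(aq) + 2 PO₄³⁻(aq)
Call the molar solubility s, so that [Mg²⁺] = 3s and [PO₄³⁻] = 2s.
Ksp = [Mg²⁺]^3[PO₄³⁻]^2 = (3s)^3 · (2s)^2 = 108s^5 = 1.57×10⁻²³
s = 1.08×10⁻⁵ mol/L
[PO₄³⁻] = 2s = 2.16×10⁻⁵ mol/L

2.16×10⁻⁵ M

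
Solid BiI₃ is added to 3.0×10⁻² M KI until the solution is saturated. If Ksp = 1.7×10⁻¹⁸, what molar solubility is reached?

BiI₃(s) ⇌ Bi³⁺(aq) + 3 I⁻(aq)
The solution already contains I⁻ at 3.0×10⁻² M. Let s be the molar solubility of BiI₃.
[I⁻] ≈ 3.0×10⁻² M (common ion dominates); [Bi³⁺] = s.
Ksp = [Bi³⁺][I⁻]^3 = s(3.0×10⁻²)^3
s = 1.7×10⁻¹⁸ / (3.0×10⁻²)^3 = 6.3×10⁻¹⁴
s = 6.3×10⁻¹⁴ M

6.3×10⁻¹⁴ M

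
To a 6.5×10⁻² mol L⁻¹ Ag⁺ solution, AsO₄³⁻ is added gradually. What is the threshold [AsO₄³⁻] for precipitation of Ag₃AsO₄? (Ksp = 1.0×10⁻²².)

3.6×10⁻¹⁹ M

The threshold for precipitation is Q = Ksp.
Ag₃AsO₄(s) ⇌ 3 Ag⁺(aq) + AsO₄³⁻(aq)
Ksp = [Ag⁺]^3[AsO₄³⁻] = [AsO₄³⁻](6.5×10⁻²)^3
[AsO₄³⁻] = 1.0×10⁻²² / (6.5×10⁻²)^3 = 3.6×10⁻¹⁹
[AsO₄³⁻] = 3.6×10⁻¹⁹ mol L⁻¹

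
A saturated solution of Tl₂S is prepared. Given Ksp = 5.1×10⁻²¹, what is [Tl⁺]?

2.2×10⁻⁷ M

Tl₂S(s) ⇌ 2 Tl⁺(aq) + S²⁻(aq)
Let s be the molar solubility. Then [Tl⁺] = 2s and [S²⁻] = s.
Ksp = [Tl⁺]^2[S²⁻] = (2s)^2 · s = 4s^3 = 5.1×10⁻²¹
s = 1.1×10⁻⁷ mol L⁻¹
[Tl⁺] = 2s = 2.2×10⁻⁷ mol L⁻¹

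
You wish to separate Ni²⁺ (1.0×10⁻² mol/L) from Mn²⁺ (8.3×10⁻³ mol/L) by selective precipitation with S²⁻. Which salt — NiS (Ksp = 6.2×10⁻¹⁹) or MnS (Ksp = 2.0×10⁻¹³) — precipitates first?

Precipitation of each salt begins when its ion product equals Ksp.
For NiS: [S²⁻] = (Ksp/[Ni²⁺]) = 6.2×10⁻¹⁷ mol/L
For MnS: [S²⁻] = (Ksp/[Mn²⁺]) = 2.4×10⁻¹¹ mol/L
NiS requires the lower [S²⁻], so it precipitates first.

NiS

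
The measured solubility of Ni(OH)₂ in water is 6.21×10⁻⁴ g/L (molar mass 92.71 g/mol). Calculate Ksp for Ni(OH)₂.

Ksp = 1.20×10⁻¹⁵

Convert to molarity: s = 6.21×10⁻⁴ / 92.71 = 6.6983×10⁻⁶ mol/L
Ni(OH)₂(s) ⇌ Ni²⁺(aq) + 2 OH⁻(aq)
For each mole of Ni(OH)₂ that dissolves per liter, [Ni²⁺] = s and [OH⁻] = 2s; let s denote this solubility.
Ksp = [Ni²⁺][OH⁻]^2 = s · (2s)^2 = 4s^3
Ksp = 4 × (6.6983×10⁻⁶)^3 = 1.20×10⁻¹⁵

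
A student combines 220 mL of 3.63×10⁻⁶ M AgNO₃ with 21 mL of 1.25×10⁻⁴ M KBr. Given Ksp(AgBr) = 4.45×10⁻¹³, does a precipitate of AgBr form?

Yes

The combined volume is 241 mL.
[Ag⁺] = (3.63×10⁻⁶)(220)/241 = 3.31×10⁻⁶ M
[Br⁻] = (1.25×10⁻⁴)(21)/241 = 1.09×10⁻⁵ M
Q = [Ag⁺][Br⁻] = 3.61×10⁻¹¹
Because Q > Ksp (3.61×10⁻¹¹ vs 4.45×10⁻¹³), a precipitate of AgBr forms.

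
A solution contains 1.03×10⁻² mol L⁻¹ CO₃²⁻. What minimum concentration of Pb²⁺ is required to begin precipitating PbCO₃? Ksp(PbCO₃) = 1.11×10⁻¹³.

The threshold for precipitation is Q = Ksp.
PbCO₃(s) ⇌ Pb²⁺(aq) + CO₃²⁻(aq)
Ksp = [Pb²⁺][CO₃²⁻] = [Pb²⁺](1.03×10⁻²)
[Pb²⁺] = 1.11×10⁻¹³ / (1.03×10⁻²) = 1.08×10⁻¹¹
[Pb²⁺] = 1.08×10⁻¹¹ mol L⁻¹

1.08×10⁻¹¹ M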